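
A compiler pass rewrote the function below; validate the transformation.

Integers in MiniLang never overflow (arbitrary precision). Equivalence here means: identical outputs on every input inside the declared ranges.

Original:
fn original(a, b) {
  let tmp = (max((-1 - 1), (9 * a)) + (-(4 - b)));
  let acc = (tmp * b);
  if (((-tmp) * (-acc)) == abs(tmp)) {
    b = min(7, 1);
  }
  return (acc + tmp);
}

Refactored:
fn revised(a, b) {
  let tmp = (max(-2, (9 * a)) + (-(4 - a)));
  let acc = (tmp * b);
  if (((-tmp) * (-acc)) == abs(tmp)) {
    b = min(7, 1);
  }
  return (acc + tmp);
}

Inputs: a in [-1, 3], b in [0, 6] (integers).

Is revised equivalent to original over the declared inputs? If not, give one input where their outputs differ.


These are not equivalent — on a=-1, b=0 the outputs split (-6 vs -7).
original: tmp := -6 | acc := 0 | (((-tmp) * (-acc)) == abs(tmp)): false | result -6
revised: tmp := -7 | acc := 0 | (((-tmp) * (-acc)) == abs(tmp)): false | result -7
verdict: not equivalent; witness: a=-1, b=0


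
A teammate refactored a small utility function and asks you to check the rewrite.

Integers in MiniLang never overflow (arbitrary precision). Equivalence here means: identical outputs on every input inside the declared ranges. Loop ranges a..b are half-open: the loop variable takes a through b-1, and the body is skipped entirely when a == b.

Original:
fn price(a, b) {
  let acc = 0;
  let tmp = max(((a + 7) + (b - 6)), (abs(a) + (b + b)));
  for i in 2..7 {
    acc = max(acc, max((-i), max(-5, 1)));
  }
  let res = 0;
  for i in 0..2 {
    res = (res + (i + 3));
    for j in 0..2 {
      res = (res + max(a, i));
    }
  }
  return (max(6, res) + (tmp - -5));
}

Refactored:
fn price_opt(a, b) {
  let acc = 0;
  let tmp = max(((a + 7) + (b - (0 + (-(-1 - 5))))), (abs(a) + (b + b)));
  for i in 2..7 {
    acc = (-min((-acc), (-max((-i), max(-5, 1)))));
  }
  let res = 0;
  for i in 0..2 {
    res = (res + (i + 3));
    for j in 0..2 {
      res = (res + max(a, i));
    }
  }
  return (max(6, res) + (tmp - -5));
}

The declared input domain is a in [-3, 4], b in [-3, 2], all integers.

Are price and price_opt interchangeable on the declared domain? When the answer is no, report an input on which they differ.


Although arithmetic usage differs, and min/max/abs usage differs, and constant usage differs, 48/48 inputs agree.
verdict: equivalent


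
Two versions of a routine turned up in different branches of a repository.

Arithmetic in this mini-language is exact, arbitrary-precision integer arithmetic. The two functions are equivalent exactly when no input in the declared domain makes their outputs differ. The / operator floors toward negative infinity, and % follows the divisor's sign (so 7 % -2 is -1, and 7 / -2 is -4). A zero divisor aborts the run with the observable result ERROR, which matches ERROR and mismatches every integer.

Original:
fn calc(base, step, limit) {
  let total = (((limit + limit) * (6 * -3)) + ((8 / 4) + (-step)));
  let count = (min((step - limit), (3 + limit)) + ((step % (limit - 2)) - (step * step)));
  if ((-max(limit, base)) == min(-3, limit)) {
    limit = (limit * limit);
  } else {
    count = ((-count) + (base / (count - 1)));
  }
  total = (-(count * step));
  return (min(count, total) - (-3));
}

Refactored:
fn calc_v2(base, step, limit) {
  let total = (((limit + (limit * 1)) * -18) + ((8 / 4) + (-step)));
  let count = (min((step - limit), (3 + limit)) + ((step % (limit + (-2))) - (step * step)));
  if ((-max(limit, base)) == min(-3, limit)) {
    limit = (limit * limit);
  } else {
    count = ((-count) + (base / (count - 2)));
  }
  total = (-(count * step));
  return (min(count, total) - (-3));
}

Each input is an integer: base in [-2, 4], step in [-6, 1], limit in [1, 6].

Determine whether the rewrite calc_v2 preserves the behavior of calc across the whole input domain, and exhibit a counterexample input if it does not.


There is a counterexample at base=-2, step=1, limit=1: 1 on one side, 2 on the other.
calc: total := -35 | count := -1 | ((-max(limit, base)) == min(-3, limit)): false | count := 2 | total := -2 | result 1
calc_v2: total := -35 | count := -1 | ((-max(limit, base)) == min(-3, limit)): false | count := 1 | total := -1 | result 2
verdict: not equivalent; witness: base=-2, step=1, limit=1


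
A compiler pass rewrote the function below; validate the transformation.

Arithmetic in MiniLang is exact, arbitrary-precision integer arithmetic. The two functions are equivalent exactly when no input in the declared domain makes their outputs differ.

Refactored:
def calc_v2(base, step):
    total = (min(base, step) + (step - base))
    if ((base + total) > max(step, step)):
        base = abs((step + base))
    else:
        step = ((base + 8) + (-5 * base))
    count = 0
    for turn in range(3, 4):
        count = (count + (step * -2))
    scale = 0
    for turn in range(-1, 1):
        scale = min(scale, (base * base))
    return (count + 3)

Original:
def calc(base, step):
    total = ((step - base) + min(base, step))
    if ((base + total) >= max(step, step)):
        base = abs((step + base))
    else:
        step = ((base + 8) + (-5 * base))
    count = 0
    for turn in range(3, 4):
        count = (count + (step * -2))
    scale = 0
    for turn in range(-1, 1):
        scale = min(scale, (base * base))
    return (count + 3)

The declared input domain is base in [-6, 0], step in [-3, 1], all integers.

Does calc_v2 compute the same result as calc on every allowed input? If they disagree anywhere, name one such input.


Take base=0, step=0.
calc: total becomes 0; next ((base + total) >= max(step, step)) evaluates to true; next base becomes 0; next count becomes 0; next at turn=3:; next count becomes 0; next scale becomes 0; next at turn=-1:; next scale becomes 0; next at turn=0:; next scale becomes 0; next final value 3
calc_v2: total becomes 0; next ((base + total) > max(step, step)) evaluates to false; next step becomes 8; next count becomes 0; next at turn=3:; next count becomes -16; next scale becomes 0; next at turn=-1:; next scale becomes 0; next at turn=0:; next scale becomes 0; next final value -13
3 against -13: the behavior changed.
verdict: not equivalent; witness: base=0, step=0


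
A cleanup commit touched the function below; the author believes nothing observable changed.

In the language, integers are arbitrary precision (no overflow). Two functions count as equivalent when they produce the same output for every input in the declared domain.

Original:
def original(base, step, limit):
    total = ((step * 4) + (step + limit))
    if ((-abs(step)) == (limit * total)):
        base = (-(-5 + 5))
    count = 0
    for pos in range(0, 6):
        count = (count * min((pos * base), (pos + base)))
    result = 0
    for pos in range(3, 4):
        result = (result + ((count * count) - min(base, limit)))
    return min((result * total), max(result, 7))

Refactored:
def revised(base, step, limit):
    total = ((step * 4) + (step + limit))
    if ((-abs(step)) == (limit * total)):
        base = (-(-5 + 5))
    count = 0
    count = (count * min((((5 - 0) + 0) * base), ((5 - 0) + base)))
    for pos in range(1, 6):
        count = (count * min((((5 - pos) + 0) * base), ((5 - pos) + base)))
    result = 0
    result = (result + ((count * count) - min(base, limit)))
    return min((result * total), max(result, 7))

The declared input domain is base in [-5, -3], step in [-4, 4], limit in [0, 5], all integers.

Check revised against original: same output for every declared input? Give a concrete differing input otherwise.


Behavior is preserved: although arithmetic usage differs; min/max/abs usage differs; loop structure differs; constant usage differs, the outputs never diverge.
Tracing base=-5, step=0, limit=2: original: total = 2; ((-abs(step)) == (limit * total)) -> false; count = 0; [pos=0]; count = 0; [pos=1]; count = 0; [pos=2]; count = 0; [pos=3]; count = 0; [pos=4]; count = 0; [pos=5]; count = 0; result = 0; [pos=3]; result = 5; return 7 | revised: total = 2; ((-abs(step)) == (limit * total)) -> false; count = 0; count = 0; [pos=1]; count = 0; [pos=2]; count = 0; [pos=3]; count = 0; [pos=4]; count = 0; [pos=5]; count = 0; result = 0; result = 5; return 7 — matching result 7.
Checked all 162 inputs in the declared domain: the outputs agree on every one.
verdict: equivalent


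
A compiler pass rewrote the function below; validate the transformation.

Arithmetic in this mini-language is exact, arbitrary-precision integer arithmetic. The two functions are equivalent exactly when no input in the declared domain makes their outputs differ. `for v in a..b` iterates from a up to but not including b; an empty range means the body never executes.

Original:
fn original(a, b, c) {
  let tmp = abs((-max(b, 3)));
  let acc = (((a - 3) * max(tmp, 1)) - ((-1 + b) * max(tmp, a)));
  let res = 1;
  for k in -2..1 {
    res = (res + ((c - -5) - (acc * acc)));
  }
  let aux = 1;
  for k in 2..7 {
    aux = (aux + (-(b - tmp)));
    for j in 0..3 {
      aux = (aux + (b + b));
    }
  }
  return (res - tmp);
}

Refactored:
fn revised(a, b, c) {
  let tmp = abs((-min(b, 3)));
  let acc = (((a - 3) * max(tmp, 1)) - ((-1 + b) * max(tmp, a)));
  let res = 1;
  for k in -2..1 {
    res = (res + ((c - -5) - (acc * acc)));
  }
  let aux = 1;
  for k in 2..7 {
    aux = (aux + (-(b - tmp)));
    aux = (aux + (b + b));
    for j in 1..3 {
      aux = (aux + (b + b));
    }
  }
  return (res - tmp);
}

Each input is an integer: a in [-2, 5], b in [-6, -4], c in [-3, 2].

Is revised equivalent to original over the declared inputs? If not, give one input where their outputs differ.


There is a counterexample at a=-2, b=-6, c=-3: -104 on one side, -431 on the other.
original: tmp=3, then acc=6, then res=1, then (k=-2), then res=-33, then (k=-1), then res=-67, then (k=0), then res=-101, then aux=1, then (k=2), then aux=10, then (j=0), then aux=-2, then (j=1), then aux=-14, then (j=2), then aux=-26, then (k=3), then aux=-17, then (j=0), then aux=-29, then (j=1), then aux=-41, then (j=2), then aux=-53, then (k=4), then aux=-44, then (j=0), then aux=-56, then (j=1), then aux=-68, then (j=2), then aux=-80, then (k=5), then aux=-71, then (j=0), then aux=-83, then (j=1), then aux=-95, then (j=2), then aux=-107, then (k=6), then aux=-98, then (j=0), then aux=-110, then (j=1), then aux=-122, then (j=2), then aux=-134, then returns -104
revised: tmp=6, then acc=12, then res=1, then (k=-2), then res=-141, then (k=-1), then res=-283, then (k=0), then res=-425, then aux=1, then (k=2), then aux=13, then aux=1, then (j=1), then aux=-11, then (j=2), then aux=-23, then (k=3), then aux=-11, then aux=-23, then (j=1), then aux=-35, then (j=2), then aux=-47, then (k=4), then aux=-35, then aux=-47, then (j=1), then aux=-59, then (j=2), then aux=-71, then (k=5), then aux=-59, then aux=-71, then (j=1), then aux=-83, then (j=2), then aux=-95, then (k=6), then aux=-83, then aux=-95, then (j=1), then aux=-107, then (j=2), then aux=-119, then returns -431
verdict: not equivalent; witness: a=-2, b=-6, c=-3


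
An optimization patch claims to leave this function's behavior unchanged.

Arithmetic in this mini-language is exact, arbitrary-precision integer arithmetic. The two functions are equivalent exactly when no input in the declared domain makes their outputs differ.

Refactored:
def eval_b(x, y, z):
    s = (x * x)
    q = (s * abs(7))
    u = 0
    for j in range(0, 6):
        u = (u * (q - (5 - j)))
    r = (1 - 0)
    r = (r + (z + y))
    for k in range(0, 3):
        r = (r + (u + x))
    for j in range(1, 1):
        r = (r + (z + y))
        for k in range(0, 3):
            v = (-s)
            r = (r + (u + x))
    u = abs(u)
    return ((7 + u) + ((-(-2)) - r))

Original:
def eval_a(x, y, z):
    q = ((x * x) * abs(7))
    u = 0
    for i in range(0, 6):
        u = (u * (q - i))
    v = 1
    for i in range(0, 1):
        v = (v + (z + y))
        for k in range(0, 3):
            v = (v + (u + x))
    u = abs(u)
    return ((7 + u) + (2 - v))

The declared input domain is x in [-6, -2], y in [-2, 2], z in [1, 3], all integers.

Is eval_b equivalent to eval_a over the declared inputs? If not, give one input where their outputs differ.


Side by side, the visible changes include: arithmetic usage differs, constant usage differs, local variable names differ, statement counts differ, loop structure differs.
Spot check at x=-3, y=-2, z=3 — eval_a: q=63, then u=0, then (i=0), then u=0, then (i=1), then u=0, then (i=2), then u=0, then (i=3), then u=0, then (i=4), then u=0, then (i=5), then u=0, then v=1, then (i=0), then v=2, then (k=0), then v=-1, then (k=1), then v=-4, then (k=2), then v=-7, then u=0, then returns 16. eval_b: s=9, then q=63, then u=0, then (j=0), then u=0, then (j=1), then u=0, then (j=2), then u=0, then (j=3), then u=0, then (j=4), then u=0, then (j=5), then u=0, then r=1, then r=2, then (k=0), then r=-1, then (k=1), then r=-4, then (k=2), then r=-7, then the loop over j runs zero times, then u=0, then returns 16. Both give 16.
Every one of the 75 inputs gives matching results.
verdict: equivalent


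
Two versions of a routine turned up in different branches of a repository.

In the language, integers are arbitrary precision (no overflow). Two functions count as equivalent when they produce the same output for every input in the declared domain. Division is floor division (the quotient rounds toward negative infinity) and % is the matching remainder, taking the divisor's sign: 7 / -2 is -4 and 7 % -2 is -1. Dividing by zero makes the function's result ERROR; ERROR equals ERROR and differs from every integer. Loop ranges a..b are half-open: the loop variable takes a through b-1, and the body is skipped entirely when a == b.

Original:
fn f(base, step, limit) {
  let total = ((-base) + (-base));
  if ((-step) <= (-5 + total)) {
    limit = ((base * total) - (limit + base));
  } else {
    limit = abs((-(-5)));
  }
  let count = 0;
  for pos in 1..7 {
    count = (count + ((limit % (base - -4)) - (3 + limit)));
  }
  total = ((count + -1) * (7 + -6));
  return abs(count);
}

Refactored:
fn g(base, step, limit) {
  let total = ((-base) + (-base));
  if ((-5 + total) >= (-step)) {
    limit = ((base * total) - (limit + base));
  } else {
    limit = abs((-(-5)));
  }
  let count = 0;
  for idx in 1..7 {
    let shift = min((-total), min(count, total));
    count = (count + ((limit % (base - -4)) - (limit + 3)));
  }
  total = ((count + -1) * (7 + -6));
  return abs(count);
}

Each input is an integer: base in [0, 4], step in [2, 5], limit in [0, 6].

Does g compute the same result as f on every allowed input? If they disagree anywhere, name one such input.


Behavior is preserved: although statement counts differ; min/max/abs usage differs; comparison usage differs; local variable names differ, the outputs never diverge.
Spot check at base=4, step=4, limit=4 — f: total=-8, then ((-step) <= (-5 + total)) is false, then limit=5, then count=0, then (pos=1), then count=-3, then (pos=2), then count=-6, then (pos=3), then count=-9, then (pos=4), then count=-12, then (pos=5), then count=-15, then (pos=6), then count=-18, then total=-19, then returns 18. g: total=-8, then ((-5 + total) >= (-step)) is false, then limit=5, then count=0, then (idx=1), then shift=-8, then count=-3, then (idx=2), then shift=-8, then count=-6, then (idx=3), then shift=-8, then count=-9, then (idx=4), then shift=-9, then count=-12, then (idx=5), then shift=-12, then count=-15, then (idx=6), then shift=-15, then count=-18, then total=-19, then returns 18. Both give 18.
Across all 140 domain points the two functions coincide.
verdict: equivalent


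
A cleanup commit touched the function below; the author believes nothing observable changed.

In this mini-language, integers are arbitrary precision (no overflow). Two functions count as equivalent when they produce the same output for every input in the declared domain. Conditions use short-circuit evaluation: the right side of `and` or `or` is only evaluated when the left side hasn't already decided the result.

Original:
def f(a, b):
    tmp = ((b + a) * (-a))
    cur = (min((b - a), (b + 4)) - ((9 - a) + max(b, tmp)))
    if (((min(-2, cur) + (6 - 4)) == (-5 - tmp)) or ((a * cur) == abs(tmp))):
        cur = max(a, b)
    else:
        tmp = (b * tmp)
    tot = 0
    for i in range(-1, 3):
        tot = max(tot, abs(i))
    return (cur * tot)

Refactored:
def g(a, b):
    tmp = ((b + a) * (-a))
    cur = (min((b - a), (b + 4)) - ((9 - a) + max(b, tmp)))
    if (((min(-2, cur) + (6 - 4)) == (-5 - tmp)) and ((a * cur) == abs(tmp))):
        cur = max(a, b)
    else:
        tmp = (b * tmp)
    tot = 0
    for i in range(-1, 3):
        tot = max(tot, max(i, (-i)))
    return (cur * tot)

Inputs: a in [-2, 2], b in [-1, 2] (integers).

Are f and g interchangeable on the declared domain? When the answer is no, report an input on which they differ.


These are not equivalent — on a=0, b=-1 the outputs split (0 vs -20).
f: tmp = 0; cur = -10; (((min(-2, cur) + (6 - 4)) == (-5 - tmp)) or ((a * cur) == abs(tmp))) -> true; cur = 0; tot = 0; [i=-1]; tot = 1; [i=0]; tot = 1; [i=1]; tot = 1; [i=2]; tot = 2; return 0
g: tmp = 0; cur = -10; (((min(-2, cur) + (6 - 4)) == (-5 - tmp)) and ((a * cur) == abs(tmp))) -> false; tmp = 0; tot = 0; [i=-1]; tot = 1; [i=0]; tot = 1; [i=1]; tot = 1; [i=2]; tot = 2; return -20
verdict: not equivalent; witness: a=0, b=-1


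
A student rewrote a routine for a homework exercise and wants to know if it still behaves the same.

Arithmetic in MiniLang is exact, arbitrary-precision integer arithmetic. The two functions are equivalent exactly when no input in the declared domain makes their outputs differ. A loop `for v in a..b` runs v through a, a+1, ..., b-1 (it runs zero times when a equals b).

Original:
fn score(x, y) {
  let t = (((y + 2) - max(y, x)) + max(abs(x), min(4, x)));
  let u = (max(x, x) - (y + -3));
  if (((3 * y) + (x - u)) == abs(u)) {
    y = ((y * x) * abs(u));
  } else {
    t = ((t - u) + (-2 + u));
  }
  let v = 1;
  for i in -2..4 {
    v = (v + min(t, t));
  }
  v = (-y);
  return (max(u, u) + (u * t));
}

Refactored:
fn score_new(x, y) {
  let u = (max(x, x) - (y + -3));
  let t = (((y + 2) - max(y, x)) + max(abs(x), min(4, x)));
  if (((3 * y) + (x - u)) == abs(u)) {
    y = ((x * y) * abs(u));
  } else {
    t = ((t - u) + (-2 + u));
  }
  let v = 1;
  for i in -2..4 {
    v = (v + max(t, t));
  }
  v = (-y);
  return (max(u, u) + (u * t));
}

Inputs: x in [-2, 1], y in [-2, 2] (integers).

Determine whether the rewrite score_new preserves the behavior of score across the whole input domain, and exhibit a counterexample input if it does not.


The suspicious edit (`min(t, t)` became `max(t, t)`) never changes the result for any input inside the declared domain.
Tracing x=0, y=2: score: t becomes 2; next u becomes 1; next (((3 * y) + (x - u)) == abs(u)) evaluates to false; next t becomes 0; next v becomes 1; next at i=-2:; next v becomes 1; next at i=-1:; next v becomes 1; next at i=0:; next v becomes 1; next at i=1:; next v becomes 1; next at i=2:; next v becomes 1; next at i=3:; next v becomes 1; next v becomes -2; next final value 1 | score_new: u becomes 1; next t becomes 2; next (((3 * y) + (x - u)) == abs(u)) evaluates to false; next t becomes 0; next v becomes 1; next at i=-2:; next v becomes 1; next at i=-1:; next v becomes 1; next at i=0:; next v becomes 1; next at i=1:; next v becomes 1; next at i=2:; next v becomes 1; next at i=3:; next v becomes 1; next v becomes -2; next final value 1 — matching result 1.
Across all 20 domain points the two functions coincide.
verdict: equivalent


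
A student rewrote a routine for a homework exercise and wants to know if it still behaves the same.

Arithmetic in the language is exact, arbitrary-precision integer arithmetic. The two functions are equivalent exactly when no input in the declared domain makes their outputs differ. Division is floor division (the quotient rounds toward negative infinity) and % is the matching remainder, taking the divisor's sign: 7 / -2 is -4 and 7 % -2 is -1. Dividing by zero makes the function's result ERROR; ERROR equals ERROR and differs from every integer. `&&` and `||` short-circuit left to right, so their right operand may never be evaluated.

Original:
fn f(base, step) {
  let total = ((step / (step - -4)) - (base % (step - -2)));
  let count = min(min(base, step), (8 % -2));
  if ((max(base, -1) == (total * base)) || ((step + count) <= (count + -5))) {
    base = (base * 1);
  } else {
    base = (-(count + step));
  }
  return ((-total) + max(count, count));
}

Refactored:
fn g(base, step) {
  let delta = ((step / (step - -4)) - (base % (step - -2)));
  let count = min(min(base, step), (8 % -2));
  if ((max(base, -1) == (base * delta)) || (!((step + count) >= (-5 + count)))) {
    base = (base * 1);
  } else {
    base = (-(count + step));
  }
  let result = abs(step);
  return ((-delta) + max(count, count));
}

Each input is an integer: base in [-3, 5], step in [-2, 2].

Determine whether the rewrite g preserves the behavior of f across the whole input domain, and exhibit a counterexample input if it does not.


Equivalent. Whatever the rewrite altered, no input in the stated domain can expose a difference.
Across all 45 domain points the two functions coincide.
As a probe, take base=-2, step=0: f runs total = 0; count = -2; ((max(base, -1) == (total * base)) || ((step + count) <= (count + -5))) -> false; base = 2; return -2; g runs delta = 0; count = -2; ((max(base, -1) == (base * delta)) || (!((step + count) >= (-5 + count)))) -> false; base = 2; result = 0; return -2; both end at -2.
verdict: equivalent


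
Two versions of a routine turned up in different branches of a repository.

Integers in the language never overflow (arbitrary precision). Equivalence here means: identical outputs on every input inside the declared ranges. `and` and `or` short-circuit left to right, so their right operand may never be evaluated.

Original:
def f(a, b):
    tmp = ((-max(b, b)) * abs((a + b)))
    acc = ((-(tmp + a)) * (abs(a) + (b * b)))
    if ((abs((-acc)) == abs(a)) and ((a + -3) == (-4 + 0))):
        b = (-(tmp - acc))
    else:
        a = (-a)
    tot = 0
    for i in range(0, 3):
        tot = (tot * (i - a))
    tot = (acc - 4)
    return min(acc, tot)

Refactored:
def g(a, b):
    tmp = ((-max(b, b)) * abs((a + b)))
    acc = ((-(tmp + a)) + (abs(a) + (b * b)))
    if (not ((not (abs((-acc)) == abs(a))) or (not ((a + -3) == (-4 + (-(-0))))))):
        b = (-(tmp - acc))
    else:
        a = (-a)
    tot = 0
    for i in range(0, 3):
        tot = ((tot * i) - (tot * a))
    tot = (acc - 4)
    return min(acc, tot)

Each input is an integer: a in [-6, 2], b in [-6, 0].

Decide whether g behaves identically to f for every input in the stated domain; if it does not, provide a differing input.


At a=-6, b=-6: f gives -2776, g gives -28.
verdict: not equivalent; witness: a=-6, b=-6


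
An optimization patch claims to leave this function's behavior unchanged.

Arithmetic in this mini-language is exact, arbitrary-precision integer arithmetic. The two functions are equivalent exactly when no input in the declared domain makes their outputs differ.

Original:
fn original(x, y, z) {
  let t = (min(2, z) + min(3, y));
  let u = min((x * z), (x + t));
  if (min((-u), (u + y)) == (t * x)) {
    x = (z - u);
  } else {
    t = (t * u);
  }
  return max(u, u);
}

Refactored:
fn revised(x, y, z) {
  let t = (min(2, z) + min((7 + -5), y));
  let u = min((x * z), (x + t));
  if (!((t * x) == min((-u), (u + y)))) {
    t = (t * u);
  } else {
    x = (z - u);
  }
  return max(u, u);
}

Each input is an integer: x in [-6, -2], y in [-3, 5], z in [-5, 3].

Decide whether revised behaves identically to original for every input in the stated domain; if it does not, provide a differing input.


Take x=-6, y=3, z=-5.
original: t=-2, then u=-8, then (min((-u), (u + y)) == (t * x)) is false, then t=16, then returns -8
revised: t=-3, then u=-9, then (!((t * x) == min((-u), (u + y)))) is true, then t=27, then returns -9
-8 vs -9 — the two versions disagree here.
verdict: not equivalent; witness: x=-6, y=3, z=-5


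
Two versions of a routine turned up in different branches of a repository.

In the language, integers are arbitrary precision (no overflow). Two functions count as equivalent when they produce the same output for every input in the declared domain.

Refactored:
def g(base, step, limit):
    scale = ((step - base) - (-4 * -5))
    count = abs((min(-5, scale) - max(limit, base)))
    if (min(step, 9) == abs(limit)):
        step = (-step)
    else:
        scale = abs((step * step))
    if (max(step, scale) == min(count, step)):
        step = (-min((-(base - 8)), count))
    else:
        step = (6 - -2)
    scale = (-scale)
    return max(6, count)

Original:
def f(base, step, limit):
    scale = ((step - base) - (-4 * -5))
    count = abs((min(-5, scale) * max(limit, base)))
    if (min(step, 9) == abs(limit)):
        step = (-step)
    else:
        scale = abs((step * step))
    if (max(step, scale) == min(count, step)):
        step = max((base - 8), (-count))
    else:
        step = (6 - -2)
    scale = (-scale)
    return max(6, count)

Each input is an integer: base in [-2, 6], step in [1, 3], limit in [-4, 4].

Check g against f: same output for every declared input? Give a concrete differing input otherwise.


Run the pair on base=-2, step=1, limit=-4.
f: scale := -17 | count := 34 | (min(step, 9) == abs(limit)): false | scale := 1 | (max(step, scale) == min(count, step)): true | step := -10 | scale := -1 | result 34
g: scale := -17 | count := 15 | (min(step, 9) == abs(limit)): false | scale := 1 | (max(step, scale) == min(count, step)): true | step := -10 | scale := -1 | result 15
34 against 15: the behavior changed.
verdict: not equivalent; witness: base=-2, step=1, limit=-4


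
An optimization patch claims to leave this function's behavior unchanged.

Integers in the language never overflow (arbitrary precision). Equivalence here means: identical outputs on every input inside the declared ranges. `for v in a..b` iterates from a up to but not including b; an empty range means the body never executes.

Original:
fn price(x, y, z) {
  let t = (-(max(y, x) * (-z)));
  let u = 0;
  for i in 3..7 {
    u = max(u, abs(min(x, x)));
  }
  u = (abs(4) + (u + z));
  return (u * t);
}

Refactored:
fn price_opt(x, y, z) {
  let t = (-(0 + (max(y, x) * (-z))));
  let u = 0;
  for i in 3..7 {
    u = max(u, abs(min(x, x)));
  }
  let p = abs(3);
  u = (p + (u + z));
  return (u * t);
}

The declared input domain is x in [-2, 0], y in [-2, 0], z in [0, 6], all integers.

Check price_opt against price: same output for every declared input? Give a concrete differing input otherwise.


At x=-2, y=-2, z=1: price gives -14, price_opt gives -12.
verdict: not equivalent; witness: x=-2, y=-2, z=1


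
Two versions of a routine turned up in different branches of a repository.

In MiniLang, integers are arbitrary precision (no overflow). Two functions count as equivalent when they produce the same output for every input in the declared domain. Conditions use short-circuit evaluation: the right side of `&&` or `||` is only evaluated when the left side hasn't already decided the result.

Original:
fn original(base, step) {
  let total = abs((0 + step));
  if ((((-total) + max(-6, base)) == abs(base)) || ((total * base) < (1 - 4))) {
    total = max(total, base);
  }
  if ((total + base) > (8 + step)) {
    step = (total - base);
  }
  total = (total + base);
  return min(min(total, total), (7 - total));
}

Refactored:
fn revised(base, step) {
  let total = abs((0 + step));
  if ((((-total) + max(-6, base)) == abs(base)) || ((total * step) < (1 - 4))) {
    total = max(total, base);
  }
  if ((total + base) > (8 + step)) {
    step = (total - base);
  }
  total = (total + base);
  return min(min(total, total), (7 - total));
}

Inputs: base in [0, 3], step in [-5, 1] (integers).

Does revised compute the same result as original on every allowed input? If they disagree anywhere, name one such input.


Take base=3, step=-2.
original: total becomes 2; next ((((-total) + max(-6, base)) == abs(base)) || ((total * base) < (1 - 4))) evaluates to false; next ((total + base) > (8 + step)) evaluates to false; next total becomes 5; next final value 2
revised: total becomes 2; next ((((-total) + max(-6, base)) == abs(base)) || ((total * step) < (1 - 4))) evaluates to true; next total becomes 3; next ((total + base) > (8 + step)) evaluates to false; next total becomes 6; next final value 1
2 vs 1 — the two versions disagree here.
verdict: not equivalent; witness: base=3, step=-2


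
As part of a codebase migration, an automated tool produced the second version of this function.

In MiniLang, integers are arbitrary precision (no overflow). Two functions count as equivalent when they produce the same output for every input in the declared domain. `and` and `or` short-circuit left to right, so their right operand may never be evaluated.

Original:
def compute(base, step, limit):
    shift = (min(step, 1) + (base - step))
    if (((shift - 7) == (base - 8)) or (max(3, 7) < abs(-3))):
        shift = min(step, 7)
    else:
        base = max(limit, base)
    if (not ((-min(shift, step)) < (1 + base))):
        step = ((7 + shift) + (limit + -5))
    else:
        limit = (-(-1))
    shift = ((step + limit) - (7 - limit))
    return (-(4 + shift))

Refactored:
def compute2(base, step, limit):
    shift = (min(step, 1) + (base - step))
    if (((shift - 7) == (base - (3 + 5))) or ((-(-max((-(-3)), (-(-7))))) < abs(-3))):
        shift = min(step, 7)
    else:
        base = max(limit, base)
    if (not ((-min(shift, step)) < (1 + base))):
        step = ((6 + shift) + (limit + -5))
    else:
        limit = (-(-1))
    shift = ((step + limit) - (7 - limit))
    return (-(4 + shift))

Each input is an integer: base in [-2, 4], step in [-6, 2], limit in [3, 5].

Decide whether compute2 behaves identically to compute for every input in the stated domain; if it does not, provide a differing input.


Evaluate both at base=-2, step=-6, limit=3.
compute: shift=-2, then (((shift - 7) == (base - 8)) or (max(3, 7) < abs(-3))) is false, then base=3, then (not ((-min(shift, step)) < (1 + base))) is true, then step=3, then shift=2, then returns -6
compute2: shift=-2, then (((shift - 7) == (base - (3 + 5))) or ((-(-max((-(-3)), (-(-7))))) < abs(-3))) is false, then base=3, then (not ((-min(shift, step)) < (1 + base))) is true, then step=2, then shift=1, then returns -5
-6 != -5, so the rewrite changes behavior.
verdict: not equivalent; witness: base=-2, step=-6, limit=3


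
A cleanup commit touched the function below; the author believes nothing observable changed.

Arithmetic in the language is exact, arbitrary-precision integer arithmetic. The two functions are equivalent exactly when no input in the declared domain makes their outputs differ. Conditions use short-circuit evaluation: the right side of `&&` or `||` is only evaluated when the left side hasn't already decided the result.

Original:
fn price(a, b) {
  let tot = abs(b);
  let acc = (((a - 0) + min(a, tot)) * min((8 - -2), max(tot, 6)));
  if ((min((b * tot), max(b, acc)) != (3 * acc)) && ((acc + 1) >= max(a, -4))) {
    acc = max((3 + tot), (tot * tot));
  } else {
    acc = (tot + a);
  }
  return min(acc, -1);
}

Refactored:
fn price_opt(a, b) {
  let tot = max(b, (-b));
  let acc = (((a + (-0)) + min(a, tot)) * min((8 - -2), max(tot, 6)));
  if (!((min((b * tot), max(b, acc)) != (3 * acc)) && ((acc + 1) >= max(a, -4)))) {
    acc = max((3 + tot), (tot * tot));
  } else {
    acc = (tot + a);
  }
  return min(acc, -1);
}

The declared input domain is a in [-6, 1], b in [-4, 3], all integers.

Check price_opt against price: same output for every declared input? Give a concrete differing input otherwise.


The rewrite breaks on a=-6, b=-4, where the results are -2 and -1.
price: tot=4, then acc=-72, then ((min((b * tot), max(b, acc)) != (3 * acc)) && ((acc + 1) >= max(a, -4))) is false, then acc=-2, then returns -2
price_opt: tot=4, then acc=-72, then (!((min((b * tot), max(b, acc)) != (3 * acc)) && ((acc + 1) >= max(a, -4)))) is true, then acc=16, then returns -1
verdict: not equivalent; witness: a=-6, b=-4


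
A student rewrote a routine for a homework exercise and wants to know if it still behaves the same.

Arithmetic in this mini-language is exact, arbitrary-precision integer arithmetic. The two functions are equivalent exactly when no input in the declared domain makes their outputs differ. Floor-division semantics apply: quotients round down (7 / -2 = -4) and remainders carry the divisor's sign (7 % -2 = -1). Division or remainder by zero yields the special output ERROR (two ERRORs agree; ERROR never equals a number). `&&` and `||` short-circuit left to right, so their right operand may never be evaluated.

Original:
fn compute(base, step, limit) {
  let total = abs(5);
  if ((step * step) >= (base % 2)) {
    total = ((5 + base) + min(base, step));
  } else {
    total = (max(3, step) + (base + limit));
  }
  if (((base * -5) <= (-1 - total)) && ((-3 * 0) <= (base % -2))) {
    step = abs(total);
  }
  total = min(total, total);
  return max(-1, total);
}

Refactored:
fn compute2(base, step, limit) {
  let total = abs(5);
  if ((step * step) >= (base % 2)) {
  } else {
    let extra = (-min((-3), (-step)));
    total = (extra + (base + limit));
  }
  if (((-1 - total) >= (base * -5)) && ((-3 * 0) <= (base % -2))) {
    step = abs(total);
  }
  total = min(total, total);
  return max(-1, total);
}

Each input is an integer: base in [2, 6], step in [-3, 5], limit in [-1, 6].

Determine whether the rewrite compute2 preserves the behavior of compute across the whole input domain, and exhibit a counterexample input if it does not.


Not equivalent: base=2, step=-3, limit=-1 separates them (4 vs 5).
compute: total=5, then ((step * step) >= (base % 2)) is true, then total=4, then (((base * -5) <= (-1 - total)) && ((-3 * 0) <= (base % -2))) is true, then step=4, then total=4, then returns 4
compute2: total=5, then ((step * step) >= (base % 2)) is true, then (((-1 - total) >= (base * -5)) && ((-3 * 0) <= (base % -2))) is true, then step=5, then total=5, then returns 5
verdict: not equivalent; witness: base=2, step=-3, limit=-1


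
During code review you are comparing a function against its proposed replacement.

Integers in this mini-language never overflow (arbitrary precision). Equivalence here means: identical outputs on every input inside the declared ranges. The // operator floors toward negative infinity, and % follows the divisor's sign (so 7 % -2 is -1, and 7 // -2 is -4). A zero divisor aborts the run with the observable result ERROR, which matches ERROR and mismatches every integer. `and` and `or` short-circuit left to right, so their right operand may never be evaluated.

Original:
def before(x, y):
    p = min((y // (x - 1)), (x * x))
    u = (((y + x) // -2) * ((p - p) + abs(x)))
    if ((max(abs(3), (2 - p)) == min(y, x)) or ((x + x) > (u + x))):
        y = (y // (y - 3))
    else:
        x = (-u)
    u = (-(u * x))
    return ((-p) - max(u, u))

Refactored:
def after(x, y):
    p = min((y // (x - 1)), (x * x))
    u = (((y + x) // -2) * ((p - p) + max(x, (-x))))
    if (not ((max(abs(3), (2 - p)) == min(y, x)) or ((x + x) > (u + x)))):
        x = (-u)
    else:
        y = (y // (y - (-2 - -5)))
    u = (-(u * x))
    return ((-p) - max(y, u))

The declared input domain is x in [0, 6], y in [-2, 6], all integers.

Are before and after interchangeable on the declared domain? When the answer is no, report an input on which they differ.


At x=0, y=1: before gives 1, after gives 0.
verdict: not equivalent; witness: x=0, y=1


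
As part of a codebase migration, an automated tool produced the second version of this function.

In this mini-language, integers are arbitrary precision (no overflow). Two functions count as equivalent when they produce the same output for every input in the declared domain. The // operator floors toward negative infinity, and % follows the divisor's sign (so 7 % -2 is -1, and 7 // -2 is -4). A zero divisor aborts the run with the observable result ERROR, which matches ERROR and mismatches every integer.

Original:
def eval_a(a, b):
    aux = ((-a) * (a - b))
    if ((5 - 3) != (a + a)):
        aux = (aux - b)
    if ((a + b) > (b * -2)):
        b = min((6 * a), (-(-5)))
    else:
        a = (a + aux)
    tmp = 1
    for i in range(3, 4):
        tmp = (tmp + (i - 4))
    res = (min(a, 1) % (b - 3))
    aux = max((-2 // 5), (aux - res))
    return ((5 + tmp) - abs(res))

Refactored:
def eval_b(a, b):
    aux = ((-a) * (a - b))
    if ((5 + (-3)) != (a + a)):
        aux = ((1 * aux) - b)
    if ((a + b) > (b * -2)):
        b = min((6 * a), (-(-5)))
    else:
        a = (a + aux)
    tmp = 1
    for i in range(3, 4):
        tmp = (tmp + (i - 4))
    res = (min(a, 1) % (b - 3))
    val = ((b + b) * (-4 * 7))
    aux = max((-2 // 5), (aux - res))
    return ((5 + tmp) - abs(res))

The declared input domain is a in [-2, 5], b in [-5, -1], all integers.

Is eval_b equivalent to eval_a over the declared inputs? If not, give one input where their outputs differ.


Side by side, the visible changes include: statement counts differ, and constant usage differs, and local variable names differ, and arithmetic usage differs.
As a probe, take a=3, b=-4: eval_a runs aux becomes -21; next ((5 - 3) != (a + a)) evaluates to true; next aux becomes -17; next ((a + b) > (b * -2)) evaluates to false; next a becomes -14; next tmp becomes 1; next at i=3:; next tmp becomes 0; next res becomes 0; next aux becomes -1; next final value 5; eval_b runs aux becomes -21; next ((5 + (-3)) != (a + a)) evaluates to true; next aux becomes -17; next ((a + b) > (b * -2)) evaluates to false; next a becomes -14; next tmp becomes 1; next at i=3:; next tmp becomes 0; next res becomes 0; next val becomes 224; next aux becomes -1; next final value 5; both end at 5.
Every one of the 40 inputs gives matching results.
verdict: equivalent


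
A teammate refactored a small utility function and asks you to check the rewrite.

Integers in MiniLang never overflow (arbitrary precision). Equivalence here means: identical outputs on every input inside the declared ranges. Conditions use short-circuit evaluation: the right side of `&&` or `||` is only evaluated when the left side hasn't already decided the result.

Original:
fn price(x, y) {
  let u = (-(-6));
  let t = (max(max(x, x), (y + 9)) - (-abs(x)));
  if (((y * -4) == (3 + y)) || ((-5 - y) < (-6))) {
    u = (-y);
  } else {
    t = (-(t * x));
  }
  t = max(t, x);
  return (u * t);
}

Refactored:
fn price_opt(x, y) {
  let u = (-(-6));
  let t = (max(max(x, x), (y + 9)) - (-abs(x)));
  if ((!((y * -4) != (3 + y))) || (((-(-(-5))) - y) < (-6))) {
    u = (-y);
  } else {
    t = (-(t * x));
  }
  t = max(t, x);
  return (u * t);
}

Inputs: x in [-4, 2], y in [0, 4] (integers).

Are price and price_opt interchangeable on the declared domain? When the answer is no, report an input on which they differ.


Reading the diff, among the changes: comparison usage differs; also boolean connective usage differs.
Tracing x=0, y=0: price: u = 6; t = 9; (((y * -4) == (3 + y)) || ((-5 - y) < (-6))) -> false; t = 0; t = 0; return 0 | price_opt: u = 6; t = 9; ((!((y * -4) != (3 + y))) || (((-(-(-5))) - y) < (-6))) -> false; t = 0; t = 0; return 0 — matching result 0.
Sweeping the whole domain (35 inputs) finds no disagreement.
verdict: equivalent


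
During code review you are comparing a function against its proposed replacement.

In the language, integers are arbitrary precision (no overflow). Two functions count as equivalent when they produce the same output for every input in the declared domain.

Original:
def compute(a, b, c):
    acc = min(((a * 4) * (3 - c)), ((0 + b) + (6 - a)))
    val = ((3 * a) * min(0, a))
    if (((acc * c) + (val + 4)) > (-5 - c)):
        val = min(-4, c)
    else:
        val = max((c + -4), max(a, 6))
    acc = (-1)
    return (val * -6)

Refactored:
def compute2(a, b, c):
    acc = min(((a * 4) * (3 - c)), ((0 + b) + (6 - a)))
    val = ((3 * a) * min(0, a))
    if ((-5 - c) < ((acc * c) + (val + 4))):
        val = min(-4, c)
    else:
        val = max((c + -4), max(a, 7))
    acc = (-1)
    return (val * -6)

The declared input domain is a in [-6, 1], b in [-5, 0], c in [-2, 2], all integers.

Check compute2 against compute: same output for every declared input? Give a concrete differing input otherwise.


Evaluate both at a=1, b=-1, c=-2.
compute: acc := 4 | val := 0 | (((acc * c) + (val + 4)) > (-5 - c)): false | val := 6 | acc := -1 | result -36
compute2: acc := 4 | val := 0 | ((-5 - c) < ((acc * c) + (val + 4))): false | val := 7 | acc := -1 | result -42
-36 against -42: the behavior changed.
verdict: not equivalent; witness: a=1, b=-1, c=-2
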